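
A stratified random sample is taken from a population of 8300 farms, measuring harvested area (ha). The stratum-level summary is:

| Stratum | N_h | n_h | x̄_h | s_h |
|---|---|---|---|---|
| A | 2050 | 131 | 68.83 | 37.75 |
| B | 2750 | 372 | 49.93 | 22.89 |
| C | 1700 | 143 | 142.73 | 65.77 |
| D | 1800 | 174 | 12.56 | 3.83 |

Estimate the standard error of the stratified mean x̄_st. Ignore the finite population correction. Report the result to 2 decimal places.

V̂(x̄_st) = Σ W_h² s_h²/n_h, with W_h = N_h/N and N = 8300:
  stratum A: (2050/8300)²·37.75²/131 = 0.663612
  stratum B: (2750/8300)²·22.89²/372 = 0.154617
  stratum C: (1700/8300)²·65.77²/143 = 1.269
  stratum D: (1800/8300)²·3.83²/174 = 0.00396494
V̂(x̄_st) = 2.09119
SE(x̄_st) = √2.09119 = 1.4461

SE(x̄_st) ≈ 1.45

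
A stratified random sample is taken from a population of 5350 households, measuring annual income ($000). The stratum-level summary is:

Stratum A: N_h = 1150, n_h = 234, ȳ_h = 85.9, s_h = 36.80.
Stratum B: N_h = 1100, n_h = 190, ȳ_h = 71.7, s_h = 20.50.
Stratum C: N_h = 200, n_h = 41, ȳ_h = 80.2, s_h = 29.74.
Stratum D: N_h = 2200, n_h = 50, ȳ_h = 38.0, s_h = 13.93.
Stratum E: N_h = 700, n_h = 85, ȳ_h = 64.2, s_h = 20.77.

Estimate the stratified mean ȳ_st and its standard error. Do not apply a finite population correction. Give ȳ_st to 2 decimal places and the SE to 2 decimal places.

ȳ_st = Σ W_h ȳ_h = (1150·85.9 + 1100·71.7 + 200·80.2 + 2200·38.0 + 700·64.2)/5350 = 60.23084
V̂(ȳ_st) = Σ W_h² s_h²/n_h, with W_h = N_h/N and N = 5350:
  stratum A: (1150/5350)²·36.80²/234 = 0.267404
  stratum B: (1100/5350)²·20.50²/190 = 0.0935044
  stratum C: (200/5350)²·29.74²/41 = 0.0301474
  stratum D: (2200/5350)²·13.93²/50 = 0.656251
  stratum E: (700/5350)²·20.77²/85 = 0.0868846
V̂(ȳ_st) = 1.13419
SE(ȳ_st) = √1.13419 = 1.06498

ȳ_st ≈ 60.23, SE ≈ 1.06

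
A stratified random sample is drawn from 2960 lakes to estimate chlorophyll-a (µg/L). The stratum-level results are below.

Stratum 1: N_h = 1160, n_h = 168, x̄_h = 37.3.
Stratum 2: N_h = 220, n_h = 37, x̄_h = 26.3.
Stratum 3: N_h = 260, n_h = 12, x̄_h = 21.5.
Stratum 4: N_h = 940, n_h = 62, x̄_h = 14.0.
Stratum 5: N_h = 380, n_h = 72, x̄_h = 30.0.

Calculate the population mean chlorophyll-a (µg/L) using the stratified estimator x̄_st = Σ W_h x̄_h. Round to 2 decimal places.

N = Σ N_h = 2960. Stratum weights W_h = N_h/N.
x̄_st = (1160·37.3 + 220·26.3 + 260·21.5 + 940·14.0 + 380·30.0) / 2960 = 26.7581

x̄_st ≈ 26.76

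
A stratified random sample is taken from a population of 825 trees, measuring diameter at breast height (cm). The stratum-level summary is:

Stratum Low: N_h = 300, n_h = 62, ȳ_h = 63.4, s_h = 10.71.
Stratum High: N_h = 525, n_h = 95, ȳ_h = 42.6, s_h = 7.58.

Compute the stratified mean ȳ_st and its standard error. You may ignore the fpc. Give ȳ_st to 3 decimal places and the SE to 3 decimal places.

ȳ_st ≈ 50.164, SE ≈ 0.700

ȳ_st = Σ W_h ȳ_h = (300·63.4 + 525·42.6)/825 = 50.16364
V̂(ȳ_st) = Σ W_h² s_h²/n_h, with W_h = N_h/N and N = 825:
  stratum Low: (300/825)²·10.71²/62 = 0.244637
  stratum High: (525/825)²·7.58²/95 = 0.244921
V̂(ȳ_st) = 0.489558
SE(ȳ_st) = √0.489558 = 0.699684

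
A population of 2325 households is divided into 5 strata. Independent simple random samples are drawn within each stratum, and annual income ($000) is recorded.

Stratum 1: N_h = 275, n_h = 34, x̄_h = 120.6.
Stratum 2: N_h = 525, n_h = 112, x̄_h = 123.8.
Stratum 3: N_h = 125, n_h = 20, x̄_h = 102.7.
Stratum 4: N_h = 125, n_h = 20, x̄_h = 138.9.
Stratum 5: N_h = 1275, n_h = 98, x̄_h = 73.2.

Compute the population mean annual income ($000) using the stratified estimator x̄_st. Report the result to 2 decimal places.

N = Σ N_h = 2325. Stratum weights W_h = N_h/N.
x̄_st = (275·120.6 + 525·123.8 + 125·102.7 + 125·138.9 + 1275·73.2) / 2325 = 95.3505

x̄_st ≈ 95.35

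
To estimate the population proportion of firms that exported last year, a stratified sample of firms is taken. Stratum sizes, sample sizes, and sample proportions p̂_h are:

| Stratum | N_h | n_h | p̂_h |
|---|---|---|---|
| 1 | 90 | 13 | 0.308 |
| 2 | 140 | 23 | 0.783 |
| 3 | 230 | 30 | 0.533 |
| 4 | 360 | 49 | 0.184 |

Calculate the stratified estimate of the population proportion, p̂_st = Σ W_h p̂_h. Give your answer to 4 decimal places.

p̂_st ≈ 0.3978

N = 820; stratum weights W_h = N_h/N.
p̂_st = Σ W_h p̂_h = (90·0.308 + 140·0.783 + 230·0.533 + 360·0.184)/820 = 0.39777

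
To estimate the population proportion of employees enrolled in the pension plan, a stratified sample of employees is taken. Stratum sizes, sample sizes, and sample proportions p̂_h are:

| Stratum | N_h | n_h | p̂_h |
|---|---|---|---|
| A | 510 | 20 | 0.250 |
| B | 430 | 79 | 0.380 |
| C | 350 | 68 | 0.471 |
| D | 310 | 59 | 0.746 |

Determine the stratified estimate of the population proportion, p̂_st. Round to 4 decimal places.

N = 1600; stratum weights W_h = N_h/N.
p̂_st = Σ W_h p̂_h = (510·0.250 + 430·0.380 + 350·0.471 + 310·0.746)/1600 = 0.42938

p̂_st ≈ 0.4294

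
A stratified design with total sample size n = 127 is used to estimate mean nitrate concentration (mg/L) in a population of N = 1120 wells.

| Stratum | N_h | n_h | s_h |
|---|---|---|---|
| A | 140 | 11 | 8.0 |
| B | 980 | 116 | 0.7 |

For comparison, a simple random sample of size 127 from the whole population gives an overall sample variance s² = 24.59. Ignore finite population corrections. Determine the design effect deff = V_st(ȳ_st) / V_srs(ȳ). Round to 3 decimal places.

deff ≈ 0.486

V̂(ȳ_st) = Σ W_h² s_h²/n_h, with W_h = N_h/N and N = 1120:
  stratum A: (140/1120)²·8.0²/11 = 0.0909091
  stratum B: (980/1120)²·0.7²/116 = 0.00323411
V_st = 0.0941432
V_srs = s²/n = 24.59/127 = 0.193622
deff = V_st / V_srs = 0.0941432/0.193622 = 0.4862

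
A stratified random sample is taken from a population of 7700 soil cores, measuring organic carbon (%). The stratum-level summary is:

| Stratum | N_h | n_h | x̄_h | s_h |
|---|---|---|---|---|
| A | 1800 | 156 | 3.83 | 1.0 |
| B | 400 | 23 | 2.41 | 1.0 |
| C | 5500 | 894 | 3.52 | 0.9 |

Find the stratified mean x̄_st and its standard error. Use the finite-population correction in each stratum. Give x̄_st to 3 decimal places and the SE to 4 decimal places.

x̄_st ≈ 3.535, SE ≈ 0.0286

x̄_st = Σ W_h x̄_h = (1800·3.83 + 400·2.41 + 5500·3.52)/7700 = 3.53481
V̂(x̄_st) = Σ W_h² (1 − n_h/N_h) s_h²/n_h, with W_h = N_h/N and N = 7700:
  stratum A: (1800/7700)²·(1 − 156/1800)·1.0²/156 = 0.00031994
  stratum B: (400/7700)²·(1 − 23/400)·1.0²/23 = 0.000110584
  stratum C: (5500/7700)²·(1 − 894/5500)·0.9²/894 = 0.000387126
V̂(x̄_st) = 0.00081765
SE(x̄_st) = √0.00081765 = 0.0285946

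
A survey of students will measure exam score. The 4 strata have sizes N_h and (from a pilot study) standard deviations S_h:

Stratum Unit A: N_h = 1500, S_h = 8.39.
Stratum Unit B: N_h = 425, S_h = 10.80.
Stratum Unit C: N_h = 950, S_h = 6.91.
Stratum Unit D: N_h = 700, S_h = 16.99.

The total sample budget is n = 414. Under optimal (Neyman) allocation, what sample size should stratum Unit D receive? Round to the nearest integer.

138

Neyman allocation: n_h = n · N_h S_h / Σ N_i S_i, with n = 414.
  stratum Unit A: N_h·S_h = 1500·8.39 = 12585.00
  stratum Unit B: N_h·S_h = 425·10.80 = 4590.00
  stratum Unit C: N_h·S_h = 950·6.91 = 6564.50
  stratum Unit D: N_h·S_h = 700·16.99 = 11893.00
Σ N_h S_h = 35632.50
n for stratum Unit D = 414·11893.00/35632.50 = 138.180 → 138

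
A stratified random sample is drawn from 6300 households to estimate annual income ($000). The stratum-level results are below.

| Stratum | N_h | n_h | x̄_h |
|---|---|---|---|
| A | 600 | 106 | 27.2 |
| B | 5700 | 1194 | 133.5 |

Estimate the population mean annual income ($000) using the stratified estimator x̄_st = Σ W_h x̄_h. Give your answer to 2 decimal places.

x̄_st ≈ 123.38

N = Σ N_h = 6300. Stratum weights W_h = N_h/N.
x̄_st = (600·27.2 + 5700·133.5) / 6300 = 123.3762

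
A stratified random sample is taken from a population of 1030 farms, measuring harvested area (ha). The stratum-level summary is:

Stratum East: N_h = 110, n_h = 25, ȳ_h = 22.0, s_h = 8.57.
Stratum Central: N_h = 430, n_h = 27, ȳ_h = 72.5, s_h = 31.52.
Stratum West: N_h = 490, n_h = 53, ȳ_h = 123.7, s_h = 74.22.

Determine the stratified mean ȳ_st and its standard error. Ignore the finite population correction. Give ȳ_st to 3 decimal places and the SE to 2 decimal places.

ȳ_st ≈ 91.464, SE ≈ 5.47

ȳ_st = Σ W_h ȳ_h = (110·22.0 + 430·72.5 + 490·123.7)/1030 = 91.46408
V̂(ȳ_st) = Σ W_h² s_h²/n_h, with W_h = N_h/N and N = 1030:
  stratum East: (110/1030)²·8.57²/25 = 0.0335068
  stratum Central: (430/1030)²·31.52²/27 = 6.41315
  stratum West: (490/1030)²·74.22²/53 = 23.5225
V̂(ȳ_st) = 29.9692
SE(ȳ_st) = √29.9692 = 5.47441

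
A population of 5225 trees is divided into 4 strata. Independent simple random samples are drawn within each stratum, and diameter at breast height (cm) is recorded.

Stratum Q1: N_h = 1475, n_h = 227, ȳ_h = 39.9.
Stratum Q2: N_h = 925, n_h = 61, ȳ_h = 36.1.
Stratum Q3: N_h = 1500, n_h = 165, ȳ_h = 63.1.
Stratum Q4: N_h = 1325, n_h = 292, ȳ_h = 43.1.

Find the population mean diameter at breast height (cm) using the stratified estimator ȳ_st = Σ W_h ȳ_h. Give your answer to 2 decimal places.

ȳ_st ≈ 46.70

N = Σ N_h = 5225. Stratum weights W_h = N_h/N.
ȳ_st = (1475·39.9 + 925·36.1 + 1500·63.1 + 1325·43.1) / 5225 = 46.6990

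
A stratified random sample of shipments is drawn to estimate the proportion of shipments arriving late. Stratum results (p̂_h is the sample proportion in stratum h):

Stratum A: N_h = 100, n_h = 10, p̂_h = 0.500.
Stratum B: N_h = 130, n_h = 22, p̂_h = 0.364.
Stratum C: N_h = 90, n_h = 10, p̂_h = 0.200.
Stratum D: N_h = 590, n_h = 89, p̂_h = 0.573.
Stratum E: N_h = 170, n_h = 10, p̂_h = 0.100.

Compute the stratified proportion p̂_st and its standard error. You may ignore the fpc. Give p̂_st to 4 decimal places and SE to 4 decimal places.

N = 1080; stratum weights W_h = N_h/N.
p̂_st = Σ W_h p̂_h = (100·0.500 + 130·0.364 + 90·0.200 + 590·0.573 + 170·0.100)/1080 = 0.43555
V̂(p̂_st) = Σ W_h² p̂_h(1−p̂_h)/(n_h−1):
  stratum A: (100/1080)²·0.500·0.500/9 = 0.00023815
  stratum B: (130/1080)²·0.364·0.636/21 = 0.000159727
  stratum C: (90/1080)²·0.200·0.800/9 = 0.000123457
  stratum D: (590/1080)²·0.573·0.427/88 = 0.000829767
  stratum E: (170/1080)²·0.100·0.900/9 = 0.000247771
V̂(p̂_st) = 0.00159887; SE = √V̂ = 0.0399859

p̂_st ≈ 0.4355, SE ≈ 0.0400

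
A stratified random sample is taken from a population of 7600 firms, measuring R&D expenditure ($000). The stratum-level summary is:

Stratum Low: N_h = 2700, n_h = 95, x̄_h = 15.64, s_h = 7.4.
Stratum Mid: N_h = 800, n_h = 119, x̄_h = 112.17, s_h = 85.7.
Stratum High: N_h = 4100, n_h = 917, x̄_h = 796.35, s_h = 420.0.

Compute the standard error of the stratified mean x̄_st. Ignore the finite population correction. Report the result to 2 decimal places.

V̂(x̄_st) = Σ W_h² s_h²/n_h, with W_h = N_h/N and N = 7600:
  stratum Low: (2700/7600)²·7.4²/95 = 0.0727512
  stratum Mid: (800/7600)²·85.7²/119 = 0.68386
  stratum High: (4100/7600)²·420.0²/917 = 55.9848
V̂(x̄_st) = 56.7414
SE(x̄_st) = √56.7414 = 7.53269

SE(x̄_st) ≈ 7.53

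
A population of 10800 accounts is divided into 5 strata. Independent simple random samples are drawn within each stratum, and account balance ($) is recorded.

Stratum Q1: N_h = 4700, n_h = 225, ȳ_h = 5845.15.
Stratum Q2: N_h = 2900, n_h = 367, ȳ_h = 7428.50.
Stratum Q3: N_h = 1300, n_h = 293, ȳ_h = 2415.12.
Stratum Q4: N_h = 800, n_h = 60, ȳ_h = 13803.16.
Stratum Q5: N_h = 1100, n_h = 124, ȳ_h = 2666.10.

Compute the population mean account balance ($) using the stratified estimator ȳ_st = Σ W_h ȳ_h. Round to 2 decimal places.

ȳ_st ≈ 6123.12

N = Σ N_h = 10800. Stratum weights W_h = N_h/N.
ȳ_st = (4700·5845.15 + 2900·7428.50 + 1300·2415.12 + 800·13803.16 + 1100·2666.10) / 10800 = 6123.1249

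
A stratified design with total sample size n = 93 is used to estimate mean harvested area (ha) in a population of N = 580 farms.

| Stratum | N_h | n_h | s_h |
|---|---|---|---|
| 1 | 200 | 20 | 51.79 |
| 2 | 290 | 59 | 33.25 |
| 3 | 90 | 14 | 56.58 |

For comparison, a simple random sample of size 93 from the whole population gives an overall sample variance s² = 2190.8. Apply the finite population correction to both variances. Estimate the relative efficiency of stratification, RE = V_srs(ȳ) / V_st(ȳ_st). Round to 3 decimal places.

RE ≈ 0.870

V̂(ȳ_st) = Σ W_h² (1 − n_h/N_h) s_h²/n_h, with W_h = N_h/N and N = 580:
  stratum 1: (200/580)²·(1 − 20/200)·51.79²/20 = 14.3519
  stratum 2: (290/580)²·(1 − 59/290)·33.25²/59 = 3.73152
  stratum 3: (90/580)²·(1 − 14/90)·56.58²/14 = 4.64941
V_st = 22.7328
V_srs = (1 − 93/580)·2190.8/93 = 19.7797
Relative efficiency = V_srs / V_st = 19.7797/22.7328 = 0.8701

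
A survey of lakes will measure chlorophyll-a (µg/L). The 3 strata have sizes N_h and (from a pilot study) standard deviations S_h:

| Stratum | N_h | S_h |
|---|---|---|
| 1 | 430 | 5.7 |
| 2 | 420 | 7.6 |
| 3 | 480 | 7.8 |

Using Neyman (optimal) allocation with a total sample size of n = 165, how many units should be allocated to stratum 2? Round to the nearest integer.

56

Neyman allocation: n_h = n · N_h S_h / Σ N_i S_i, with n = 165.
  stratum 1: N_h·S_h = 430·5.7 = 2451.00
  stratum 2: N_h·S_h = 420·7.6 = 3192.00
  stratum 3: N_h·S_h = 480·7.8 = 3744.00
Σ N_h S_h = 9387.00
n for stratum 2 = 165·3192.00/9387.00 = 56.107 → 56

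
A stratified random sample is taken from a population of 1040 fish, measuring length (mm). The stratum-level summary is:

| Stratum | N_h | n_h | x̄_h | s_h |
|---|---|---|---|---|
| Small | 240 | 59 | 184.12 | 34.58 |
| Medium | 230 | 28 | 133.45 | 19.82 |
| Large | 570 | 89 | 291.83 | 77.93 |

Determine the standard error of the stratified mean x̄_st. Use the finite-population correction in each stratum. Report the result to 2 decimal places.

V̂(x̄_st) = Σ W_h² (1 − n_h/N_h) s_h²/n_h, with W_h = N_h/N and N = 1040:
  stratum Small: (240/1040)²·(1 − 59/240)·34.58²/59 = 0.813994
  stratum Medium: (230/1040)²·(1 − 28/230)·19.82²/28 = 0.602645
  stratum Large: (570/1040)²·(1 − 89/570)·77.93²/89 = 17.2971
V̂(x̄_st) = 18.7137
SE(x̄_st) = √18.7137 = 4.32593

SE(x̄_st) ≈ 4.33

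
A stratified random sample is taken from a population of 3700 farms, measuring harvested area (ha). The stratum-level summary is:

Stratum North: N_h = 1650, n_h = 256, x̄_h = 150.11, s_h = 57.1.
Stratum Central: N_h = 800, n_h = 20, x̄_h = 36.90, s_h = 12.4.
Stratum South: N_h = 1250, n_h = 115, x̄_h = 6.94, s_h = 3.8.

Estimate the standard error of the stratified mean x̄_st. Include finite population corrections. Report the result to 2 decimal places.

V̂(x̄_st) = Σ W_h² (1 − n_h/N_h) s_h²/n_h, with W_h = N_h/N and N = 3700:
  stratum North: (1650/3700)²·(1 − 256/1650)·57.1²/256 = 2.13981
  stratum Central: (800/3700)²·(1 − 20/800)·12.4²/20 = 0.350425
  stratum South: (1250/3700)²·(1 − 115/1250)·3.8²/115 = 0.0130128
V̂(x̄_st) = 2.50325
SE(x̄_st) = √2.50325 = 1.58217

SE(x̄_st) ≈ 1.58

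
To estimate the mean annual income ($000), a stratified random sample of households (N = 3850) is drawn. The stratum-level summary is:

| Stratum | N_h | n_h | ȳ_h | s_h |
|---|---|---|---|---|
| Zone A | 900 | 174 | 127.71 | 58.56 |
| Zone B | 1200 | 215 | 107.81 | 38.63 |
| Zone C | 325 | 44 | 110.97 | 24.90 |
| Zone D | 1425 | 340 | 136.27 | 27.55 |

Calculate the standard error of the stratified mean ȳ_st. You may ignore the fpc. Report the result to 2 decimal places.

V̂(ȳ_st) = Σ W_h² s_h²/n_h, with W_h = N_h/N and N = 3850:
  stratum Zone A: (900/3850)²·58.56²/174 = 1.077
  stratum Zone B: (1200/3850)²·38.63²/215 = 0.674298
  stratum Zone C: (325/3850)²·24.90²/44 = 0.100413
  stratum Zone D: (1425/3850)²·27.55²/340 = 0.305825
V̂(ȳ_st) = 2.15754
SE(ȳ_st) = √2.15754 = 1.46886

SE(ȳ_st) ≈ 1.47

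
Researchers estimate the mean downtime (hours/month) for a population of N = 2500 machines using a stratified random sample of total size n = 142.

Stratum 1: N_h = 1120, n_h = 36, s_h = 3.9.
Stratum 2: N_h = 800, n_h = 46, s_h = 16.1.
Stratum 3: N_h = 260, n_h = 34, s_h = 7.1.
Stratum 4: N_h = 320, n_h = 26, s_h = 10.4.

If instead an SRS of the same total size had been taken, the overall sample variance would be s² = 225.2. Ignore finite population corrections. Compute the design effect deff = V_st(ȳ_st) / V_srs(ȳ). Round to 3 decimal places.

deff ≈ 0.470

V̂(ȳ_st) = Σ W_h² s_h²/n_h, with W_h = N_h/N and N = 2500:
  stratum 1: (1120/2500)²·3.9²/36 = 0.0847974
  stratum 2: (800/2500)²·16.1²/46 = 0.577024
  stratum 3: (260/2500)²·7.1²/34 = 0.0160363
  stratum 4: (320/2500)²·10.4²/26 = 0.0681574
V_st = 0.746015
V_srs = s²/n = 225.2/142 = 1.58592
deff = V_st / V_srs = 0.746015/1.58592 = 0.4704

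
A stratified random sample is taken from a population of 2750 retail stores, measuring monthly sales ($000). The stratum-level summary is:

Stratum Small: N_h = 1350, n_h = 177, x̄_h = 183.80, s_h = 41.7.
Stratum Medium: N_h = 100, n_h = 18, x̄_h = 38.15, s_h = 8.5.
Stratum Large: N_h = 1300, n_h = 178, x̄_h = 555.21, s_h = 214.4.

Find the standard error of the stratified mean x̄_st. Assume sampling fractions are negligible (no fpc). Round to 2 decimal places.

SE(x̄_st) ≈ 7.75

V̂(x̄_st) = Σ W_h² s_h²/n_h, with W_h = N_h/N and N = 2750:
  stratum Small: (1350/2750)²·41.7²/177 = 2.36756
  stratum Medium: (100/2750)²·8.5²/18 = 0.00530762
  stratum Large: (1300/2750)²·214.4²/178 = 57.71
V̂(x̄_st) = 60.0828
SE(x̄_st) = √60.0828 = 7.75131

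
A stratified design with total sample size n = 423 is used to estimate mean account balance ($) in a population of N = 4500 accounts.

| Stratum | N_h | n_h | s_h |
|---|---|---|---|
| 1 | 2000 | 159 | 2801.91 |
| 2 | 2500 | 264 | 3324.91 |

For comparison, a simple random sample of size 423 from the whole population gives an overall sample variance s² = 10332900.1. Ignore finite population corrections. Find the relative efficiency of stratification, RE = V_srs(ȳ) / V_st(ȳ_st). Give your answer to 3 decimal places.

V̂(ȳ_st) = Σ W_h² s_h²/n_h, with W_h = N_h/N and N = 4500:
  stratum 1: (2000/4500)²·2801.91²/159 = 9753.18
  stratum 2: (2500/4500)²·3324.91²/264 = 12924.4
V_st = 22677.6
V_srs = s²/n = 10332900.1/423 = 24427.7
Relative efficiency = V_srs / V_st = 24427.7/22677.6 = 1.0772

RE ≈ 1.077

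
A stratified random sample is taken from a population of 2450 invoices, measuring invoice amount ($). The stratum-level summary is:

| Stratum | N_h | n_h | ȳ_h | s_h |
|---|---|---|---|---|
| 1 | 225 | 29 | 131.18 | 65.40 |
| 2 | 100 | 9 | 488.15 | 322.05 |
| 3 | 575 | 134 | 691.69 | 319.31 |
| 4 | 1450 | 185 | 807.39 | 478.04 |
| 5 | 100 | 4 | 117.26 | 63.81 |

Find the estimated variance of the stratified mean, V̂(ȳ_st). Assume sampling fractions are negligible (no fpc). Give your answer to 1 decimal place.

V̂(ȳ_st) = Σ W_h² s_h²/n_h, with W_h = N_h/N and N = 2450:
  stratum 1: (225/2450)²·65.40²/29 = 1.24391
  stratum 2: (100/2450)²·322.05²/9 = 19.1987
  stratum 3: (575/2450)²·319.31²/134 = 41.9106
  stratum 4: (1450/2450)²·478.04²/185 = 432.674
  stratum 5: (100/2450)²·63.81²/4 = 1.69584
V̂(ȳ_st) = 496.723

V̂(ȳ_st) ≈ 496.7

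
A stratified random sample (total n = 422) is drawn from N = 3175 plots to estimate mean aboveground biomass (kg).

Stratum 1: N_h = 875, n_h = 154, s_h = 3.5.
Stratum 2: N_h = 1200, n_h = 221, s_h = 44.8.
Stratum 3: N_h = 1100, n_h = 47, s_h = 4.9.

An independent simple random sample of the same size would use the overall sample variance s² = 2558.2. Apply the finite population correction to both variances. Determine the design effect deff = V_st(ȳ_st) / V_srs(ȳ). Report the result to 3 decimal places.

deff ≈ 0.213

V̂(ȳ_st) = Σ W_h² (1 − n_h/N_h) s_h²/n_h, with W_h = N_h/N and N = 3175:
  stratum 1: (875/3175)²·(1 − 154/875)·3.5²/154 = 0.00497819
  stratum 2: (1200/3175)²·(1 − 221/1200)·44.8²/221 = 1.05838
  stratum 3: (1100/3175)²·(1 − 47/1100)·4.9²/47 = 0.0586986
V_st = 1.12205
V_srs = (1 − 422/3175)·2558.2/422 = 5.25635
deff = V_st / V_srs = 1.12205/5.25635 = 0.2135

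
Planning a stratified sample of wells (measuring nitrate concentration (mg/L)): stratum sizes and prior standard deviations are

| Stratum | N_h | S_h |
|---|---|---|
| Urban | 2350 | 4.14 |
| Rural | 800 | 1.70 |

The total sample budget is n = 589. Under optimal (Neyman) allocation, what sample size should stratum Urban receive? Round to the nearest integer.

517

Neyman allocation: n_h = n · N_h S_h / Σ N_i S_i, with n = 589.
  stratum Urban: N_h·S_h = 2350·4.14 = 9729.00
  stratum Rural: N_h·S_h = 800·1.70 = 1360.00
Σ N_h S_h = 11089.00
n for stratum Urban = 589·9729.00/11089.00 = 516.763 → 517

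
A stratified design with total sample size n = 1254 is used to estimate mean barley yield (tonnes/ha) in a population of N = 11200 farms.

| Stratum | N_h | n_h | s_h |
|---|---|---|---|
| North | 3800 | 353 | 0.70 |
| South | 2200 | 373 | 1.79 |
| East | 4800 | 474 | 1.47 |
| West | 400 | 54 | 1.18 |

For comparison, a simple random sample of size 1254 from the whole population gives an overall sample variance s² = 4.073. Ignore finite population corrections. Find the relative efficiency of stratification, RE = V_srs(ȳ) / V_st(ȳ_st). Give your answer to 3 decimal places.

RE ≈ 2.386

V̂(ȳ_st) = Σ W_h² s_h²/n_h, with W_h = N_h/N and N = 11200:
  stratum North: (3800/11200)²·0.70²/353 = 0.000159791
  stratum South: (2200/11200)²·1.79²/373 = 0.000331441
  stratum East: (4800/11200)²·1.47²/474 = 0.000837342
  stratum West: (400/11200)²·1.18²/54 = 3.28893e-05
V_st = 0.00136146
V_srs = s²/n = 4.073/1254 = 0.00324801
Relative efficiency = V_srs / V_st = 0.00324801/0.00136146 = 2.3857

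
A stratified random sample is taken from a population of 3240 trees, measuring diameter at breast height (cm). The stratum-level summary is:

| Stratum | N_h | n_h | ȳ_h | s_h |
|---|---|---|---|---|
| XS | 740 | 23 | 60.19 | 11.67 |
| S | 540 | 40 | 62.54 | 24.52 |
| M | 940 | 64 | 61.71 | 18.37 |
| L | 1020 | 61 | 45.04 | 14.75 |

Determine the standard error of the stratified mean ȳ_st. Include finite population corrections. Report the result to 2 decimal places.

V̂(ȳ_st) = Σ W_h² (1 − n_h/N_h) s_h²/n_h, with W_h = N_h/N and N = 3240:
  stratum XS: (740/3240)²·(1 − 23/740)·11.67²/23 = 0.299278
  stratum S: (540/3240)²·(1 − 40/540)·24.52²/40 = 0.386594
  stratum M: (940/3240)²·(1 − 64/940)·18.37²/64 = 0.4136
  stratum L: (1020/3240)²·(1 − 61/1020)·14.75²/61 = 0.33234
V̂(ȳ_st) = 1.43181
SE(ȳ_st) = √1.43181 = 1.19658

SE(ȳ_st) ≈ 1.20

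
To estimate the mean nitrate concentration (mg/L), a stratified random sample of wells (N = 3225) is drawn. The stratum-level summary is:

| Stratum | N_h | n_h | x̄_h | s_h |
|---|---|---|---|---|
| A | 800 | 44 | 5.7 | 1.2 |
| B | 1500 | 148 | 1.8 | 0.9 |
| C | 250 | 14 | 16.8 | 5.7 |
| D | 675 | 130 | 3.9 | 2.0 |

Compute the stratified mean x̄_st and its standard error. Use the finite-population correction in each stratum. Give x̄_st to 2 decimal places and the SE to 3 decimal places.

x̄_st = Σ W_h x̄_h = (800·5.7 + 1500·1.8 + 250·16.8 + 675·3.9)/3225 = 4.36977
V̂(x̄_st) = Σ W_h² (1 − n_h/N_h) s_h²/n_h, with W_h = N_h/N and N = 3225:
  stratum A: (800/3225)²·(1 − 44/800)·1.2²/44 = 0.0019031
  stratum B: (1500/3225)²·(1 − 148/1500)·0.9²/148 = 0.00106717
  stratum C: (250/3225)²·(1 − 14/250)·5.7²/14 = 0.0131648
  stratum D: (675/3225)²·(1 − 130/675)·2.0²/130 = 0.00108832
V̂(x̄_st) = 0.0172234
SE(x̄_st) = √0.0172234 = 0.131238

x̄_st ≈ 4.37, SE ≈ 0.131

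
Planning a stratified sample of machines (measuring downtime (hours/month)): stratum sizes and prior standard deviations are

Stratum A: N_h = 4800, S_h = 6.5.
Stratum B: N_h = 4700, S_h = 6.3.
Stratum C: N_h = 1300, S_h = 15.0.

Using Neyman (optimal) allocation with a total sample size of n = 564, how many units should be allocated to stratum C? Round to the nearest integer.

Neyman allocation: n_h = n · N_h S_h / Σ N_i S_i, with n = 564.
  stratum A: N_h·S_h = 4800·6.5 = 31200.00
  stratum B: N_h·S_h = 4700·6.3 = 29610.00
  stratum C: N_h·S_h = 1300·15.0 = 19500.00
Σ N_h S_h = 80310.00
n for stratum C = 564·19500.00/80310.00 = 136.944 → 137

137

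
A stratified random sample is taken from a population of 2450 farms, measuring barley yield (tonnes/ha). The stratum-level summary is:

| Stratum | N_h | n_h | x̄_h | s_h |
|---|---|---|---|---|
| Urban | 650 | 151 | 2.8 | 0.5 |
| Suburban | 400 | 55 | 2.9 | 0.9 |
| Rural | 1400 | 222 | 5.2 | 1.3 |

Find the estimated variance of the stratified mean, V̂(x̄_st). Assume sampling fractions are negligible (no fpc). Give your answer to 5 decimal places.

V̂(x̄_st) = Σ W_h² s_h²/n_h, with W_h = N_h/N and N = 2450:
  stratum Urban: (650/2450)²·0.5²/151 = 0.000116535
  stratum Suburban: (400/2450)²·0.9²/55 = 0.000392564
  stratum Rural: (1400/2450)²·1.3²/222 = 0.00248575
V̂(x̄_st) = 0.00299485

V̂(x̄_st) ≈ 0.00299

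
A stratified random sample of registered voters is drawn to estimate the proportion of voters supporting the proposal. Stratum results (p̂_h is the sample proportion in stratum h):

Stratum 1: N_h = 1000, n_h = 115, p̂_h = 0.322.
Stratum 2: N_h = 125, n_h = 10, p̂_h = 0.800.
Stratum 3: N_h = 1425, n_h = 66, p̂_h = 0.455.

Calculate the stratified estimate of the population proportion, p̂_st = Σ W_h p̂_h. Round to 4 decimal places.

N = 2550; stratum weights W_h = N_h/N.
p̂_st = Σ W_h p̂_h = (1000·0.322 + 125·0.800 + 1425·0.455)/2550 = 0.41975

p̂_st ≈ 0.4198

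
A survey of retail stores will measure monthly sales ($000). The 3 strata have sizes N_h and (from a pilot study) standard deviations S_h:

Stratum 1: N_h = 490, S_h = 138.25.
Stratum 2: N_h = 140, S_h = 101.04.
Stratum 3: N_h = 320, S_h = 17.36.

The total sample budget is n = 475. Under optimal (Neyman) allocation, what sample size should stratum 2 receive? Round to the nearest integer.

77

Neyman allocation: n_h = n · N_h S_h / Σ N_i S_i, with n = 475.
  stratum 1: N_h·S_h = 490·138.25 = 67742.50
  stratum 2: N_h·S_h = 140·101.04 = 14145.60
  stratum 3: N_h·S_h = 320·17.36 = 5555.20
Σ N_h S_h = 87443.30
n for stratum 2 = 475·14145.60/87443.30 = 76.840 → 77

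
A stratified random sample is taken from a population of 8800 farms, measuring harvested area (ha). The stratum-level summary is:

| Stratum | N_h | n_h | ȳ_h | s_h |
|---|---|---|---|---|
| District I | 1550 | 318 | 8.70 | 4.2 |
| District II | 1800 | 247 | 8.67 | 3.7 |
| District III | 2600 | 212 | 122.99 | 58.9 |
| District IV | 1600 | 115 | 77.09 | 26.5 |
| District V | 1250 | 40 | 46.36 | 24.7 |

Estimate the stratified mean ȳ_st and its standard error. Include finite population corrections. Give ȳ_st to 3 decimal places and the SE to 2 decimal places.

ȳ_st ≈ 60.245, SE ≈ 1.34

ȳ_st = Σ W_h ȳ_h = (1550·8.70 + 1800·8.67 + 2600·122.99 + 1600·77.09 + 1250·46.36)/8800 = 60.24534
V̂(ȳ_st) = Σ W_h² (1 − n_h/N_h) s_h²/n_h, with W_h = N_h/N and N = 8800:
  stratum District I: (1550/8800)²·(1 − 318/1550)·4.2²/318 = 0.00136788
  stratum District II: (1800/8800)²·(1 − 247/1800)·3.7²/247 = 0.00200071
  stratum District III: (2600/8800)²·(1 − 212/2600)·58.9²/212 = 1.31201
  stratum District IV: (1600/8800)²·(1 − 115/1600)·26.5²/115 = 0.187359
  stratum District V: (1250/8800)²·(1 − 40/1250)·24.7²/40 = 0.297896
V̂(ȳ_st) = 1.80063
SE(ȳ_st) = √1.80063 = 1.34188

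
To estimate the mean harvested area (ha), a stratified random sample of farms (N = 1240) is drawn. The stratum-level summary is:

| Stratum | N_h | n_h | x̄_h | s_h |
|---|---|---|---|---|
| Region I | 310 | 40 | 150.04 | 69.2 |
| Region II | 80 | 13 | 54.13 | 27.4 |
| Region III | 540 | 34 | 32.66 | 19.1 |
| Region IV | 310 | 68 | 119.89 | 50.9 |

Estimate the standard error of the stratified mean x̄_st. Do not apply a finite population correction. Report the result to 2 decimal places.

SE(x̄_st) ≈ 3.48

V̂(x̄_st) = Σ W_h² s_h²/n_h, with W_h = N_h/N and N = 1240:
  stratum Region I: (310/1240)²·69.2²/40 = 7.48225
  stratum Region II: (80/1240)²·27.4²/13 = 0.240378
  stratum Region III: (540/1240)²·19.1²/34 = 2.03485
  stratum Region IV: (310/1240)²·50.9²/68 = 2.38126
V̂(x̄_st) = 12.1387
SE(x̄_st) = √12.1387 = 3.48407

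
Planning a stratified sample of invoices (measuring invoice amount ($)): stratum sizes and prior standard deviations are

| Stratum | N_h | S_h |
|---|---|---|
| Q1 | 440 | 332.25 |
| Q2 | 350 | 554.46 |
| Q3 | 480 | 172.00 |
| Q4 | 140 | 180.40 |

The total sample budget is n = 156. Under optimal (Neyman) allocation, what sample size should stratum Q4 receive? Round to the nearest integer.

Neyman allocation: n_h = n · N_h S_h / Σ N_i S_i, with n = 156.
  stratum Q1: N_h·S_h = 440·332.25 = 146190.00
  stratum Q2: N_h·S_h = 350·554.46 = 194061.00
  stratum Q3: N_h·S_h = 480·172.00 = 82560.00
  stratum Q4: N_h·S_h = 140·180.40 = 25256.00
Σ N_h S_h = 448067.00
n for stratum Q4 = 156·25256.00/448067.00 = 8.793 → 9

9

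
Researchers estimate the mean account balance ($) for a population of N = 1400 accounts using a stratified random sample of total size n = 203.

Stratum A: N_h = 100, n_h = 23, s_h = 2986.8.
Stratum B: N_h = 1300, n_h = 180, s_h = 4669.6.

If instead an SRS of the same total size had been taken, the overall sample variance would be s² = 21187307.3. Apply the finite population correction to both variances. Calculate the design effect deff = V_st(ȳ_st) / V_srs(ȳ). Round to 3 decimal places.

deff ≈ 1.026

V̂(ȳ_st) = Σ W_h² (1 − n_h/N_h) s_h²/n_h, with W_h = N_h/N and N = 1400:
  stratum A: (100/1400)²·(1 − 23/100)·2986.8²/23 = 1523.77
  stratum B: (1300/1400)²·(1 − 180/1300)·4669.6²/180 = 89989.6
V_st = 91513.3
V_srs = (1 − 203/1400)·21187307.3/203 = 89237.2
deff = V_st / V_srs = 91513.3/89237.2 = 1.0255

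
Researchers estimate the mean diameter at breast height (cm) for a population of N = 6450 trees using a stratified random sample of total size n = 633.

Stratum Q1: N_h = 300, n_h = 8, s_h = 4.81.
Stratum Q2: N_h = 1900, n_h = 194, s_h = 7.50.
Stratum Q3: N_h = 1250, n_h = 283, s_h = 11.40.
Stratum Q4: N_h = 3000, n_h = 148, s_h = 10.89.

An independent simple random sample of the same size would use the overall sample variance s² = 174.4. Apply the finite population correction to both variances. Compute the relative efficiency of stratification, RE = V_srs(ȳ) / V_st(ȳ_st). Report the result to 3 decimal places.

V̂(ȳ_st) = Σ W_h² (1 − n_h/N_h) s_h²/n_h, with W_h = N_h/N and N = 6450:
  stratum Q1: (300/6450)²·(1 − 8/300)·4.81²/8 = 0.00608954
  stratum Q2: (1900/6450)²·(1 − 194/1900)·7.50²/194 = 0.0225909
  stratum Q3: (1250/6450)²·(1 − 283/1250)·11.40²/283 = 0.0133426
  stratum Q4: (3000/6450)²·(1 − 148/3000)·10.89²/148 = 0.164796
V_st = 0.206819
V_srs = (1 − 633/6450)·174.4/633 = 0.248475
Relative efficiency = V_srs / V_st = 0.248475/0.206819 = 1.2014

RE ≈ 1.201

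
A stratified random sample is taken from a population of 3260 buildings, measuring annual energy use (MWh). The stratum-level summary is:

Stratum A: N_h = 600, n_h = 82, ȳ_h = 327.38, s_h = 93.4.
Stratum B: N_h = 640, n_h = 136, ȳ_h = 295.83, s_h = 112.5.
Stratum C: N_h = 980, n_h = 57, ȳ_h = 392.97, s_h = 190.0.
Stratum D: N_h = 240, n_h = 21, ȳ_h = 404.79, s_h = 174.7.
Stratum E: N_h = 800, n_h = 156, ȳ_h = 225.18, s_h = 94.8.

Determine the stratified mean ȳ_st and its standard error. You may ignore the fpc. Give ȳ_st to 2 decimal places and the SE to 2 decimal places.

ȳ_st ≈ 321.52, SE ≈ 8.70

ȳ_st = Σ W_h ȳ_h = (600·327.38 + 640·295.83 + 980·392.97 + 240·404.79 + 800·225.18)/3260 = 321.52252
V̂(ȳ_st) = Σ W_h² s_h²/n_h, with W_h = N_h/N and N = 3260:
  stratum A: (600/3260)²·93.4²/82 = 3.60369
  stratum B: (640/3260)²·112.5²/136 = 3.58667
  stratum C: (980/3260)²·190.0²/57 = 57.2334
  stratum D: (240/3260)²·174.7²/21 = 7.87687
  stratum E: (800/3260)²·94.8²/156 = 3.46926
V̂(ȳ_st) = 75.7699
SE(ȳ_st) = √75.7699 = 8.70459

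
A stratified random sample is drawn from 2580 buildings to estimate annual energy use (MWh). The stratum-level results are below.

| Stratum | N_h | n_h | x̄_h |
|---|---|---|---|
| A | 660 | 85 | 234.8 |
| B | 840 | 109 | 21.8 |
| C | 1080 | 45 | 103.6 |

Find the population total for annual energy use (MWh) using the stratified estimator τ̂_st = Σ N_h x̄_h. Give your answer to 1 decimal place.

τ̂_st ≈ 285168.0

τ̂_st = Σ N_h x̄_h = 660·234.8 + 840·21.8 + 1080·103.6 = 285168.0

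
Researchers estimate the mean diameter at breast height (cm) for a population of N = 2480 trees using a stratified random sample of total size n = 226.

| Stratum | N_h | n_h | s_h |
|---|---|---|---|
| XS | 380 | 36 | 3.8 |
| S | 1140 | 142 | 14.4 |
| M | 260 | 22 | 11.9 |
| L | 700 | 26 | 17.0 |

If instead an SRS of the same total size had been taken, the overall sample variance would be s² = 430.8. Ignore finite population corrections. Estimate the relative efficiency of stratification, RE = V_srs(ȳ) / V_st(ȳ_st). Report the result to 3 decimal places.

V̂(ȳ_st) = Σ W_h² s_h²/n_h, with W_h = N_h/N and N = 2480:
  stratum XS: (380/2480)²·3.8²/36 = 0.00941735
  stratum S: (1140/2480)²·14.4²/142 = 0.308562
  stratum M: (260/2480)²·11.9²/22 = 0.0707481
  stratum L: (700/2480)²·17.0²/26 = 0.885558
V_st = 1.27429
V_srs = s²/n = 430.8/226 = 1.90619
Relative efficiency = V_srs / V_st = 1.90619/1.27429 = 1.4959

RE ≈ 1.496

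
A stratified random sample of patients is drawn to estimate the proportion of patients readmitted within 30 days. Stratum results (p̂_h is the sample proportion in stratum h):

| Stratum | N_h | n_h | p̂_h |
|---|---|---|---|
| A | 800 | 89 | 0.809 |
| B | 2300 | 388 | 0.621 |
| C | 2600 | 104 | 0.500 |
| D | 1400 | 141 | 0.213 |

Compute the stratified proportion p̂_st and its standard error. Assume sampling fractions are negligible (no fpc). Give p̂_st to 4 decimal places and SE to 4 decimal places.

p̂_st ≈ 0.5174, SE ≈ 0.0214

N = 7100; stratum weights W_h = N_h/N.
p̂_st = Σ W_h p̂_h = (800·0.809 + 2300·0.621 + 2600·0.500 + 1400·0.213)/7100 = 0.51742
V̂(p̂_st) = Σ W_h² p̂_h(1−p̂_h)/(n_h−1):
  stratum A: (800/7100)²·0.809·0.191/88 = 2.22927e-05
  stratum B: (2300/7100)²·0.621·0.379/387 = 6.38203e-05
  stratum C: (2600/7100)²·0.500·0.500/103 = 0.000325486
  stratum D: (1400/7100)²·0.213·0.787/140 = 4.65549e-05
V̂(p̂_st) = 0.000458154; SE = √V̂ = 0.0214045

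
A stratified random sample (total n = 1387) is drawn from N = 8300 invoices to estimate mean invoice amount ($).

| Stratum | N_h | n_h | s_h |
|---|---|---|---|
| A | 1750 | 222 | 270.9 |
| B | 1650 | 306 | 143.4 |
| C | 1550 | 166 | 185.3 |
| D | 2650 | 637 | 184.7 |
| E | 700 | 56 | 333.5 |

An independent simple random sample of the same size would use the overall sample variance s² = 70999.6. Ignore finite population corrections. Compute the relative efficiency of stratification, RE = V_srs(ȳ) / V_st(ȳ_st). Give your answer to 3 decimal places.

V̂(ȳ_st) = Σ W_h² s_h²/n_h, with W_h = N_h/N and N = 8300:
  stratum A: (1750/8300)²·270.9²/222 = 14.6955
  stratum B: (1650/8300)²·143.4²/306 = 2.65576
  stratum C: (1550/8300)²·185.3²/166 = 7.21357
  stratum D: (2650/8300)²·184.7²/637 = 5.45921
  stratum E: (700/8300)²·333.5²/56 = 14.1268
V_st = 44.1508
V_srs = s²/n = 70999.6/1387 = 51.1893
Relative efficiency = V_srs / V_st = 51.1893/44.1508 = 1.1594

RE ≈ 1.159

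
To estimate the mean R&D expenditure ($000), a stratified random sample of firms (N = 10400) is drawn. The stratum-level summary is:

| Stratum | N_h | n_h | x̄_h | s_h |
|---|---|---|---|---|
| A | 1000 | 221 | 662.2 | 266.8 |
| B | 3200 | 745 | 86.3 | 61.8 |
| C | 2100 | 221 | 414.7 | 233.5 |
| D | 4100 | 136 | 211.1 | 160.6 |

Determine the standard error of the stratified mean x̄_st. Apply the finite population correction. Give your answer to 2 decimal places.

V̂(x̄_st) = Σ W_h² (1 − n_h/N_h) s_h²/n_h, with W_h = N_h/N and N = 10400:
  stratum A: (1000/10400)²·(1 − 221/1000)·266.8²/221 = 2.3198
  stratum B: (3200/10400)²·(1 − 745/3200)·61.8²/745 = 0.372354
  stratum C: (2100/10400)²·(1 − 221/2100)·233.5²/221 = 9.00038
  stratum D: (4100/10400)²·(1 − 136/4100)·160.6²/136 = 28.4973
V̂(x̄_st) = 40.1898
SE(x̄_st) = √40.1898 = 6.33954

SE(x̄_st) ≈ 6.34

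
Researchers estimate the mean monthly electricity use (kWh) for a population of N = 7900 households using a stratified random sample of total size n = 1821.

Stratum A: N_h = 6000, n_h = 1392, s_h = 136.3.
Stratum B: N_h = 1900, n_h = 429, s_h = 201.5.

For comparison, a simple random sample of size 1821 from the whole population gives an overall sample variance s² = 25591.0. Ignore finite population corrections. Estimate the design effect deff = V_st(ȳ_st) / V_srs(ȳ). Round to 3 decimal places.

V̂(ȳ_st) = Σ W_h² s_h²/n_h, with W_h = N_h/N and N = 7900:
  stratum A: (6000/7900)²·136.3²/1392 = 7.69841
  stratum B: (1900/7900)²·201.5²/429 = 5.47452
V_st = 13.1729
V_srs = s²/n = 25591.0/1821 = 14.0533
deff = V_st / V_srs = 13.1729/14.0533 = 0.9374

deff ≈ 0.937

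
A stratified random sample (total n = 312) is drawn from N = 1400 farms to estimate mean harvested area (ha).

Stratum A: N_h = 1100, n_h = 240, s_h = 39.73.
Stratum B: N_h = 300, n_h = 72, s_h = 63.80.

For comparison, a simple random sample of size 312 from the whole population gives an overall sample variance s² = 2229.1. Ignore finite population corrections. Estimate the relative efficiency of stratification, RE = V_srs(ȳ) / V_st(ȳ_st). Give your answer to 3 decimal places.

RE ≈ 1.073

V̂(ȳ_st) = Σ W_h² s_h²/n_h, with W_h = N_h/N and N = 1400:
  stratum A: (1100/1400)²·39.73²/240 = 4.06027
  stratum B: (300/1400)²·63.80²/72 = 2.59594
V_st = 6.65622
V_srs = s²/n = 2229.1/312 = 7.14455
Relative efficiency = V_srs / V_st = 7.14455/6.65622 = 1.0734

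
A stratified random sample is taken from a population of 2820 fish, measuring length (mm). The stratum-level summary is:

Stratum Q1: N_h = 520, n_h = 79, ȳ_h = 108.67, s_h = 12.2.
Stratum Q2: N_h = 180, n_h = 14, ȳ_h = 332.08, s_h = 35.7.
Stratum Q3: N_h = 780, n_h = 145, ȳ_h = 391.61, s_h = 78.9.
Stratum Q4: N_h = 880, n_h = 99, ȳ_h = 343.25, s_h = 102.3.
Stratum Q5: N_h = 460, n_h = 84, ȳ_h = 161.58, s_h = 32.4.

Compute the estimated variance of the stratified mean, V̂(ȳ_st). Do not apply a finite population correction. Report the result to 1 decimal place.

V̂(ȳ_st) ≈ 14.3

V̂(ȳ_st) = Σ W_h² s_h²/n_h, with W_h = N_h/N and N = 2820:
  stratum Q1: (520/2820)²·12.2²/79 = 0.0640621
  stratum Q2: (180/2820)²·35.7²/14 = 0.370899
  stratum Q3: (780/2820)²·78.9²/145 = 3.28456
  stratum Q4: (880/2820)²·102.3²/99 = 10.294
  stratum Q5: (460/2820)²·32.4²/84 = 0.332528
V̂(ȳ_st) = 14.346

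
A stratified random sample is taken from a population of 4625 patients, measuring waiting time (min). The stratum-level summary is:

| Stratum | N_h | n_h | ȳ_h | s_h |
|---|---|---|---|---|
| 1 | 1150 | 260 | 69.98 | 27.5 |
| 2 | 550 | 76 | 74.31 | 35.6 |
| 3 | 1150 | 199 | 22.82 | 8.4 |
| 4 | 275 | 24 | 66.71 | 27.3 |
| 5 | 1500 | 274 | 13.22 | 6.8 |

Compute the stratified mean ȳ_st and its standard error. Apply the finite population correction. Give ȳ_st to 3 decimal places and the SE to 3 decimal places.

ȳ_st = Σ W_h ȳ_h = (1150·69.98 + 550·74.31 + 1150·22.82 + 275·66.71 + 1500·13.22)/4625 = 40.16557
V̂(ȳ_st) = Σ W_h² (1 − n_h/N_h) s_h²/n_h, with W_h = N_h/N and N = 4625:
  stratum 1: (1150/4625)²·(1 − 260/1150)·27.5²/260 = 0.139173
  stratum 2: (550/4625)²·(1 − 76/550)·35.6²/76 = 0.203238
  stratum 3: (1150/4625)²·(1 − 199/1150)·8.4²/199 = 0.0181284
  stratum 4: (275/4625)²·(1 − 24/275)·27.3²/24 = 0.100207
  stratum 5: (1500/4625)²·(1 − 274/1500)·6.8²/274 = 0.0145086
V̂(ȳ_st) = 0.475255
SE(ȳ_st) = √0.475255 = 0.689387

ȳ_st ≈ 40.166, SE ≈ 0.689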